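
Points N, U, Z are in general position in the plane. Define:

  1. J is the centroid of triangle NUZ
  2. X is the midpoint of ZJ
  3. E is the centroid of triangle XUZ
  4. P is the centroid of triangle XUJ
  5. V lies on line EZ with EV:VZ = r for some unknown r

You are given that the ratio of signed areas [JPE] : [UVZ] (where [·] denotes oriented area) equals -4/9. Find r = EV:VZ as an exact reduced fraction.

Choose coordinates N = (0, 0), U = (1, 0), Z = (0, 1).
1. J is the centroid of triangle NUZ ⇒ J = (1/3, 1/3)
2. X is the midpoint of ZJ ⇒ X = (1/6, 2/3)
3. E is the centroid of triangle XUZ ⇒ E = (7/18, 5/9)
4. P is the centroid of triangle XUJ ⇒ P = (1/2, 1/3)
5. With EV:VZ = r, write λ = r/(r+1) so V = E + λ·(Z−E); V is affine-linear in λ
Every point depending on V is an affine combination of V and λ-independent points, so each such coordinate is linear in λ; the λ² term in each signed area is a multiple of (Z−E)×(Z−E) = 0, so 2·[JPE] and 2·[UVZ] are each linear in λ. Evaluating at λ=0 and λ=1:
  2·[JPE] = 1/27,   2·[UVZ] = 1/18·λ − 1/18
So [JPE]:[UVZ] = (1/27) / (1/18·λ − 1/18). Setting this equal to -4/9:
  1/27 = -4/9·(1/18·λ − 1/18)  ⇒  λ = -1/2
Then r = λ/(1−λ) = (-1/2)/(3/2) = -1/3. Check: with r = -1/3, V = (7/12, 1/3) and [JPE]:[UVZ] = -4/9 as required.

r = -1/3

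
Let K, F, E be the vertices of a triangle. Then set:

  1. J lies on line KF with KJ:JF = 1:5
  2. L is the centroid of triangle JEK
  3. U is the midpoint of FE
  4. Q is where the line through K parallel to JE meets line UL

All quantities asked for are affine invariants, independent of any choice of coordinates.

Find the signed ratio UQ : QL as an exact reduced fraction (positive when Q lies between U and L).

UQ:QL = -21/4

Set K = (0, 0), F = (1, 0), E = (0, 1); any affine frame gives the same invariant.
1. J lies on line KF with KJ:JF = 1:5 ⇒ J = (1/6, 0)
2. L is the centroid of triangle JEK ⇒ L = (1/18, 1/3)
3. U is the midpoint of FE ⇒ U = (1/2, 1/2)
4. Q is where the line through K parallel to JE meets line UL ⇒ Q = (-5/102, 5/17)
Q = U + t·(L−U) with t = 21/17, so UQ:QL = t:(1−t) = 21/17:-4/17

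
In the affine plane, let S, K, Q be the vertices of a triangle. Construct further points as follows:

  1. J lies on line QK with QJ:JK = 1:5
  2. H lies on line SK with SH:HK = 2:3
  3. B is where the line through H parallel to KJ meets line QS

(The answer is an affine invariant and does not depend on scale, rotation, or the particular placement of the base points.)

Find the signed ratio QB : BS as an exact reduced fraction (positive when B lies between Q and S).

Choose coordinates S = (0, 0), K = (1, 0), Q = (0, 1).
1. J lies on line QK with QJ:JK = 1:5 ⇒ J = (1/6, 5/6)
2. H lies on line SK with SH:HK = 2:3 ⇒ H = (2/5, 0)
3. B is where the line through H parallel to KJ meets line QS ⇒ B = (0, 2/5)
B = Q + t·(S−Q) with t = 3/5, so QB:BS = t:(1−t) = 3/5:2/5

QB:BS = 3/2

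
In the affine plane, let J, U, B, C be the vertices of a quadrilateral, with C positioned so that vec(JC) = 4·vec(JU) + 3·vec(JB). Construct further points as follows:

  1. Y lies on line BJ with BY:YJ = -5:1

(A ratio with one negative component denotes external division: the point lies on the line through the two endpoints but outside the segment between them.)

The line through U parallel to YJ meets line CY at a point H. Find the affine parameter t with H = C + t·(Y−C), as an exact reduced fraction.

t = 3/4

Set J = (0, 0), U = (1, 0), B = (0, 1), C = (4, 3); any affine frame gives the same invariant.
1. Y lies on line BJ with BY:YJ = -5:1 ⇒ Y = (0, -1/4)
through U parallel to YJ: direction (0, 1/4); meets CY at H = (1, 9/16)
H = C + t·(Y−C) with t = 3/4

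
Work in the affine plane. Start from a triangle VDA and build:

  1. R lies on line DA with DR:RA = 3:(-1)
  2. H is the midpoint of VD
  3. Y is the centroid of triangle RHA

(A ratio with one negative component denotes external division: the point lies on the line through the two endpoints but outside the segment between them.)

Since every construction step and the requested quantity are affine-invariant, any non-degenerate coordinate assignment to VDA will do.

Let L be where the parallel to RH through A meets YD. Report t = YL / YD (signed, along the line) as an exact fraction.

t = 1/4

Set V = (0, 0), D = (1, 0), A = (0, 1); any affine frame gives the same invariant.
1. R lies on line DA with DR:RA = 3:(-1) ⇒ R = (-1/2, 3/2)
2. H is the midpoint of VD ⇒ H = (1/2, 0)
3. Y is the centroid of triangle RHA ⇒ Y = (0, 5/6)
through A parallel to RH: direction (1, -3/2); meets YD at L = (1/4, 5/8)
L = Y + t·(D−Y) with t = 1/4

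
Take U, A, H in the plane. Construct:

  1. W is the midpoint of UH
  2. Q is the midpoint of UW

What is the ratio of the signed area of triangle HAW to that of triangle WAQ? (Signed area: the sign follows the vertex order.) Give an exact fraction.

[HAW]:[WAQ] = 2

Choose coordinates U = (0, 0), A = (1, 0), H = (0, 1).
1. W is the midpoint of UH ⇒ W = (0, 1/2)
2. Q is the midpoint of UW ⇒ Q = (0, 1/4)
2·[HAW] = -1/2, 2·[WAQ] = -1/4
[HAW]:[WAQ] = -1/2:-1/4 = 2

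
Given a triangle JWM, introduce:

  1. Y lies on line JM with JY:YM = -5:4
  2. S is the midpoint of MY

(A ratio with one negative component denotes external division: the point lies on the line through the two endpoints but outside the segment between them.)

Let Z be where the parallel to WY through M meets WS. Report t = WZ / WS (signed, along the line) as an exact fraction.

Assign J = (0, 0), W = (1, 0), M = (0, 1) — the answer is frame-independent, so this choice is without loss of generality.
1. Y lies on line JM with JY:YM = -5:4 ⇒ Y = (0, 5)
2. S is the midpoint of MY ⇒ S = (0, 3)
through M parallel to WY: direction (-1, 5); meets WS at Z = (-1, 6)
Z = W + t·(S−W) with t = 2

t = 2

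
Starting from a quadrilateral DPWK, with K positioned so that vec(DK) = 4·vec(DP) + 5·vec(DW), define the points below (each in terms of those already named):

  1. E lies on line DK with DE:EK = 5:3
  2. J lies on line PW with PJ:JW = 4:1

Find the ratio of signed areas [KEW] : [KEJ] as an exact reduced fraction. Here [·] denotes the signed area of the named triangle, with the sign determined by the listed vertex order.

Work in coordinates with D = (0, 0), P = (1, 0), W = (0, 1), K = (4, 5).
1. E lies on line DK with DE:EK = 5:3 ⇒ E = (5/2, 25/8)
2. J lies on line PW with PJ:JW = 4:1 ⇒ J = (1/5, 4/5)
2·[KEW] = -3/2, 2·[KEJ] = -33/40
[KEW]:[KEJ] = -3/2:-33/40 = 20/11

[KEW]:[KEJ] = 20/11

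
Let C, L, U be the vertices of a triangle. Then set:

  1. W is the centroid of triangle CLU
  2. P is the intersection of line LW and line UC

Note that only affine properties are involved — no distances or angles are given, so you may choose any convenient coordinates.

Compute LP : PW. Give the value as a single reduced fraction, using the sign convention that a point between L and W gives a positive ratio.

LP:PW = -3

Work in coordinates with C = (0, 0), L = (1, 0), U = (0, 1).
1. W is the centroid of triangle CLU ⇒ W = (1/3, 1/3)
2. P is the intersection of line LW and line UC ⇒ P = (0, 1/2)
P = L + t·(W−L) with t = 3/2, so LP:PW = t:(1−t) = 3/2:-1/2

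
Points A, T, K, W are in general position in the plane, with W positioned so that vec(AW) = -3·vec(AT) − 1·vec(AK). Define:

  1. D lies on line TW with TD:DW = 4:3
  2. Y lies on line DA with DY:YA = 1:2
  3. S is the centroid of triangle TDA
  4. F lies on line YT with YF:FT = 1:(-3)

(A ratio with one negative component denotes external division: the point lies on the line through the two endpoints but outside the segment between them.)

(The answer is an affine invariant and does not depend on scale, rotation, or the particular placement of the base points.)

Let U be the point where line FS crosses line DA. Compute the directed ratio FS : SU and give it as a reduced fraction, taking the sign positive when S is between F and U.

FS:SU = -5/2

Assign A = (0, 0), T = (1, 0), K = (0, 1), W = (-3, -1) — the answer is frame-independent, so this choice is without loss of generality.
1. D lies on line TW with TD:DW = 4:3 ⇒ D = (-9/7, -4/7)
2. Y lies on line DA with DY:YA = 1:2 ⇒ Y = (-6/7, -8/21)
3. S is the centroid of triangle TDA ⇒ S = (-2/21, -4/21)
4. F lies on line YT with YF:FT = 1:(-3) ⇒ F = (-25/14, -4/7)
line FS meets DA at U = (-27/35, -12/35)
S = F + t·(U−F) with t = 5/3, so FS:SU = 5/3:-2/3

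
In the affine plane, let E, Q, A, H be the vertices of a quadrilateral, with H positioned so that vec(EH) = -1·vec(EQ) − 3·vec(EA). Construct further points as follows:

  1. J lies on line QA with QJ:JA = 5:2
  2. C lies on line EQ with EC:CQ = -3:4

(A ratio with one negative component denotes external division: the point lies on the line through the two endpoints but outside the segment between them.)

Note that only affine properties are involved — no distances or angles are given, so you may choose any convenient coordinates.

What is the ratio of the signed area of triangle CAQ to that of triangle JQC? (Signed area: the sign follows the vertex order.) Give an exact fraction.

Work in coordinates with E = (0, 0), Q = (1, 0), A = (0, 1), H = (-1, -3).
1. J lies on line QA with QJ:JA = 5:2 ⇒ J = (2/7, 5/7)
2. C lies on line EQ with EC:CQ = -3:4 ⇒ C = (-3, 0)
2·[CAQ] = -4, 2·[JQC] = -20/7
[CAQ]:[JQC] = -4:-20/7 = 7/5

[CAQ]:[JQC] = 7/5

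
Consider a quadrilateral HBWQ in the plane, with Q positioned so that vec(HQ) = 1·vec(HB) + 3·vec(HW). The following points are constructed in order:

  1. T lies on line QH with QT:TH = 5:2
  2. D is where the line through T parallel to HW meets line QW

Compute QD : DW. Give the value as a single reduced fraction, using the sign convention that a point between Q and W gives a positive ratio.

Work in coordinates with H = (0, 0), B = (1, 0), W = (0, 1), Q = (1, 3).
1. T lies on line QH with QT:TH = 5:2 ⇒ T = (2/7, 6/7)
2. D is where the line through T parallel to HW meets line QW ⇒ D = (2/7, 11/7)
D = Q + t·(W−Q) with t = 5/7, so QD:DW = t:(1−t) = 5/7:2/7

QD:DW = 5/2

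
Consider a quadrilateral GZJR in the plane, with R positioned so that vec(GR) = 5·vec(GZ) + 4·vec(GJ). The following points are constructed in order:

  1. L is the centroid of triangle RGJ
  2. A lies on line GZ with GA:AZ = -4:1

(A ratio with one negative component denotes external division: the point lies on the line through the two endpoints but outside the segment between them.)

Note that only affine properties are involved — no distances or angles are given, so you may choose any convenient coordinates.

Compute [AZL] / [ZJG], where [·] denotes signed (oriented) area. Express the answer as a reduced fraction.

[AZL]:[ZJG] = -5/9

Assign G = (0, 0), Z = (1, 0), J = (0, 1), R = (5, 4) — the answer is frame-independent, so this choice is without loss of generality.
1. L is the centroid of triangle RGJ ⇒ L = (5/3, 5/3)
2. A lies on line GZ with GA:AZ = -4:1 ⇒ A = (4/3, 0)
2·[AZL] = -5/9, 2·[ZJG] = 1
[AZL]:[ZJG] = -5/9:1 = -5/9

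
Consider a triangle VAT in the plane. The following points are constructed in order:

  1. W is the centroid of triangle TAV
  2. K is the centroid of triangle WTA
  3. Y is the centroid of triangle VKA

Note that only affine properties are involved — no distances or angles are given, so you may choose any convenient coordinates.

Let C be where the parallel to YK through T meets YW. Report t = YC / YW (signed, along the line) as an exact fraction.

Choose coordinates V = (0, 0), A = (1, 0), T = (0, 1).
1. W is the centroid of triangle TAV ⇒ W = (1/3, 1/3)
2. K is the centroid of triangle WTA ⇒ K = (4/9, 4/9)
3. Y is the centroid of triangle VKA ⇒ Y = (13/27, 4/27)
through T parallel to YK: direction (-1/27, 8/27); meets YW at C = (1/27, 19/27)
C = Y + t·(W−Y) with t = 3

t = 3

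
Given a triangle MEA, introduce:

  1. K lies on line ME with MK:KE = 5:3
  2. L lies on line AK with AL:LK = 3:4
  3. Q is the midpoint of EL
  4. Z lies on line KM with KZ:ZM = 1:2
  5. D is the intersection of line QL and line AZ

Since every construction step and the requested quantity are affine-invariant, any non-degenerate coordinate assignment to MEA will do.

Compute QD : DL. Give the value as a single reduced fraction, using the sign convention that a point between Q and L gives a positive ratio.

QD:DL = -113/30

Choose coordinates M = (0, 0), E = (1, 0), A = (0, 1).
1. K lies on line ME with MK:KE = 5:3 ⇒ K = (5/8, 0)
2. L lies on line AK with AL:LK = 3:4 ⇒ L = (15/56, 4/7)
3. Q is the midpoint of EL ⇒ Q = (71/112, 2/7)
4. Z lies on line KM with KZ:ZM = 1:2 ⇒ Z = (5/12, 0)
5. D is the intersection of line QL and line AZ ⇒ D = (45/332, 56/83)
D = Q + t·(L−Q) with t = 113/83, so QD:DL = t:(1−t) = 113/83:-30/83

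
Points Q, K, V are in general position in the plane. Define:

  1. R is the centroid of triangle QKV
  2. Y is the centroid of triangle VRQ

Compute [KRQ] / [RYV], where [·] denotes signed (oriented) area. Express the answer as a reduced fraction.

Set Q = (0, 0), K = (1, 0), V = (0, 1); any affine frame gives the same invariant.
1. R is the centroid of triangle QKV ⇒ R = (1/3, 1/3)
2. Y is the centroid of triangle VRQ ⇒ Y = (1/9, 4/9)
2·[KRQ] = 1/3, 2·[RYV] = -1/9
[KRQ]:[RYV] = 1/3:-1/9 = -3

[KRQ]:[RYV] = -3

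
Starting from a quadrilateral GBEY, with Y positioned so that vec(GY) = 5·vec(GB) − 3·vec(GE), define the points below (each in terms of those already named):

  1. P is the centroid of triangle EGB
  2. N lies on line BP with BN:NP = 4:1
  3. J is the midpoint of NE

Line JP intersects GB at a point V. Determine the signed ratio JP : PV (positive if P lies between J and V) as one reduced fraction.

Work in coordinates with G = (0, 0), B = (1, 0), E = (0, 1), Y = (5, -3).
1. P is the centroid of triangle EGB ⇒ P = (1/3, 1/3)
2. N lies on line BP with BN:NP = 4:1 ⇒ N = (7/15, 4/15)
3. J is the midpoint of NE ⇒ J = (7/30, 19/30)
line JP meets GB at V = (4/9, 0)
P = J + t·(V−J) with t = 9/19, so JP:PV = 9/19:10/19

JP:PV = 9/10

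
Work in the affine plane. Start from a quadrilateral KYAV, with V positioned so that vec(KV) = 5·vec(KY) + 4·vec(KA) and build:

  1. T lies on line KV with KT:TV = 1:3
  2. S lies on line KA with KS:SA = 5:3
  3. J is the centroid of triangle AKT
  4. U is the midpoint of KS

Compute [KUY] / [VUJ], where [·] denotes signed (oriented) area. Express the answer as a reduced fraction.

Set K = (0, 0), Y = (1, 0), A = (0, 1), V = (5, 4); any affine frame gives the same invariant.
1. T lies on line KV with KT:TV = 1:3 ⇒ T = (5/4, 1)
2. S lies on line KA with KS:SA = 5:3 ⇒ S = (0, 5/8)
3. J is the centroid of triangle AKT ⇒ J = (5/12, 2/3)
4. U is the midpoint of KS ⇒ U = (0, 5/16)
2·[KUY] = -5/16, 2·[VUJ] = -15/64
[KUY]:[VUJ] = -5/16:-15/64 = 4/3

[KUY]:[VUJ] = 4/3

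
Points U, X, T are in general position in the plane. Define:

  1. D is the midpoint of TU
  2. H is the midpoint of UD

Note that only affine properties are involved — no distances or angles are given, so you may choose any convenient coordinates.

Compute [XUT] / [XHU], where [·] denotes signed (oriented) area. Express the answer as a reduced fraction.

Work in coordinates with U = (0, 0), X = (1, 0), T = (0, 1).
1. D is the midpoint of TU ⇒ D = (0, 1/2)
2. H is the midpoint of UD ⇒ H = (0, 1/4)
2·[XUT] = -1, 2·[XHU] = 1/4
[XUT]:[XHU] = -1:1/4 = -4

[XUT]:[XHU] = -4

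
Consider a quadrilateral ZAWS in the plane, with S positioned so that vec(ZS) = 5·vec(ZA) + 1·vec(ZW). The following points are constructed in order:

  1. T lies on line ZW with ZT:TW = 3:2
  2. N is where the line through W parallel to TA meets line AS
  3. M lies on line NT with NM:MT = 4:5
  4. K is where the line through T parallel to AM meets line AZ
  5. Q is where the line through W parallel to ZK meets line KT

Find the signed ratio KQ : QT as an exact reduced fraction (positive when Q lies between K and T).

Assign Z = (0, 0), A = (1, 0), W = (0, 1), S = (5, 1) — the answer is frame-independent, so this choice is without loss of generality.
1. T lies on line ZW with ZT:TW = 3:2 ⇒ T = (0, 3/5)
2. N is where the line through W parallel to TA meets line AS ⇒ N = (25/17, 2/17)
3. M lies on line NT with NM:MT = 4:5 ⇒ M = (125/153, 254/765)
4. K is where the line through T parallel to AM meets line AZ ⇒ K = (42/127, 0)
5. Q is where the line through W parallel to ZK meets line KT ⇒ Q = (-28/127, 1)
Q = K + t·(T−K) with t = 5/3, so KQ:QT = t:(1−t) = 5/3:-2/3

KQ:QT = -5/2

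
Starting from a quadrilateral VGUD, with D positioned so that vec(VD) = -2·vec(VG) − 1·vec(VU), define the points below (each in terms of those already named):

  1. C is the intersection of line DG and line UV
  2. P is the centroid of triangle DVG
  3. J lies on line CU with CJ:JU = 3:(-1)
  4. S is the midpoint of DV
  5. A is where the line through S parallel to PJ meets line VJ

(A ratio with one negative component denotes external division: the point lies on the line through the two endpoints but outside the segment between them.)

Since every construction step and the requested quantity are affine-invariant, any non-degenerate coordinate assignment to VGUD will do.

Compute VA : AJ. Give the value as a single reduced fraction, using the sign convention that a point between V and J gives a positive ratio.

Choose coordinates V = (0, 0), G = (1, 0), U = (0, 1), D = (-2, -1).
1. C is the intersection of line DG and line UV ⇒ C = (0, -1/3)
2. P is the centroid of triangle DVG ⇒ P = (-1/3, -1/3)
3. J lies on line CU with CJ:JU = 3:(-1) ⇒ J = (0, 5/3)
4. S is the midpoint of DV ⇒ S = (-1, -1/2)
5. A is where the line through S parallel to PJ meets line VJ ⇒ A = (0, 11/2)
A = V + t·(J−V) with t = 33/10, so VA:AJ = t:(1−t) = 33/10:-23/10

VA:AJ = -33/23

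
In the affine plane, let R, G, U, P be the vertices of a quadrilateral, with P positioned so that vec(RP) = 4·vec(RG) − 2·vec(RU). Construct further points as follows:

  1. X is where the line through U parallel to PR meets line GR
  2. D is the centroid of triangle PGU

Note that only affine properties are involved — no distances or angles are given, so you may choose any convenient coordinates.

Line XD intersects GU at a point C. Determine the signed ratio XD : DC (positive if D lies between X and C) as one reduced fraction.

Set R = (0, 0), G = (1, 0), U = (0, 1), P = (4, -2); any affine frame gives the same invariant.
1. X is where the line through U parallel to PR meets line GR ⇒ X = (2, 0)
2. D is the centroid of triangle PGU ⇒ D = (5/3, -1/3)
line XD meets GU at C = (3/2, -1/2)
D = X + t·(C−X) with t = 2/3, so XD:DC = 2/3:1/3

XD:DC = 2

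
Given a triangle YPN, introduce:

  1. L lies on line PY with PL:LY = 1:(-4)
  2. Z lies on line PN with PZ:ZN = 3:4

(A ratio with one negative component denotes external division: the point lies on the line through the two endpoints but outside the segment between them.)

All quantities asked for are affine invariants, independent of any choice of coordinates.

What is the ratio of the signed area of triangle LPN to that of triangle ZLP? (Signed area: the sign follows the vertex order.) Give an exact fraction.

Work in coordinates with Y = (0, 0), P = (1, 0), N = (0, 1).
1. L lies on line PY with PL:LY = 1:(-4) ⇒ L = (4/3, 0)
2. Z lies on line PN with PZ:ZN = 3:4 ⇒ Z = (4/7, 3/7)
2·[LPN] = -1/3, 2·[ZLP] = -1/7
[LPN]:[ZLP] = -1/3:-1/7 = 7/3

[LPN]:[ZLP] = 7/3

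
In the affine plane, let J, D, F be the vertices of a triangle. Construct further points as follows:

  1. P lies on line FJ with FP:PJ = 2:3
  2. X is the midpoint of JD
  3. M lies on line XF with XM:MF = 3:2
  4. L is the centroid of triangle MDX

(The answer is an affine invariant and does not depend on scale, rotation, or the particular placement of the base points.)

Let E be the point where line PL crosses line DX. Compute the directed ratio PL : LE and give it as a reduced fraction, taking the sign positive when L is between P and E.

PL:LE = 2

Set J = (0, 0), D = (1, 0), F = (0, 1); any affine frame gives the same invariant.
1. P lies on line FJ with FP:PJ = 2:3 ⇒ P = (0, 3/5)
2. X is the midpoint of JD ⇒ X = (1/2, 0)
3. M lies on line XF with XM:MF = 3:2 ⇒ M = (1/5, 3/5)
4. L is the centroid of triangle MDX ⇒ L = (17/30, 1/5)
line PL meets DX at E = (17/20, 0)
L = P + t·(E−P) with t = 2/3, so PL:LE = 2/3:1/3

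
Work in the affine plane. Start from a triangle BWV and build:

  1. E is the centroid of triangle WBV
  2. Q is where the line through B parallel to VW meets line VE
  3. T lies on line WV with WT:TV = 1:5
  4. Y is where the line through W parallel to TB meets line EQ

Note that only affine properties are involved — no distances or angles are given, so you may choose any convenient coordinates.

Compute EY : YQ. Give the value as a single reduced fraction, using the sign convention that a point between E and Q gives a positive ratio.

EY:YQ = 7/15

Choose coordinates B = (0, 0), W = (1, 0), V = (0, 1).
1. E is the centroid of triangle WBV ⇒ E = (1/3, 1/3)
2. Q is where the line through B parallel to VW meets line VE ⇒ Q = (1, -1)
3. T lies on line WV with WT:TV = 1:5 ⇒ T = (5/6, 1/6)
4. Y is where the line through W parallel to TB meets line EQ ⇒ Y = (6/11, -1/11)
Y = E + t·(Q−E) with t = 7/22, so EY:YQ = t:(1−t) = 7/22:15/22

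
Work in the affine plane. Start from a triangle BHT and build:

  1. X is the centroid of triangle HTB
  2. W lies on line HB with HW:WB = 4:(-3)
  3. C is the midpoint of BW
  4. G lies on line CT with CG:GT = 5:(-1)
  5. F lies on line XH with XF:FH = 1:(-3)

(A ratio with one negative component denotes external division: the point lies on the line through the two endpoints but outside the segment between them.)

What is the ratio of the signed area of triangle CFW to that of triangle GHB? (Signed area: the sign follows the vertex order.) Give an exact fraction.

Choose coordinates B = (0, 0), H = (1, 0), T = (0, 1).
1. X is the centroid of triangle HTB ⇒ X = (1/3, 1/3)
2. W lies on line HB with HW:WB = 4:(-3) ⇒ W = (-3, 0)
3. C is the midpoint of BW ⇒ C = (-3/2, 0)
4. G lies on line CT with CG:GT = 5:(-1) ⇒ G = (3/8, 5/4)
5. F lies on line XH with XF:FH = 1:(-3) ⇒ F = (0, 1/2)
2·[CFW] = 3/4, 2·[GHB] = -5/4
[CFW]:[GHB] = 3/4:-5/4 = -3/5

[CFW]:[GHB] = -3/5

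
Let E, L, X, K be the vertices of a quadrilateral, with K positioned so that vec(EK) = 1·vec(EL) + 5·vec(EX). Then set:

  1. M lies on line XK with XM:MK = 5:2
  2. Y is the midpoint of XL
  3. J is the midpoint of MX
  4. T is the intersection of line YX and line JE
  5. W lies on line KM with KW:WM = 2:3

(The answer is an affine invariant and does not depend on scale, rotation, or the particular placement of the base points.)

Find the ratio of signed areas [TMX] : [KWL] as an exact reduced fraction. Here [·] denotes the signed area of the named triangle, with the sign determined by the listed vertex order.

Assign E = (0, 0), L = (1, 0), X = (0, 1), K = (1, 5) — the answer is frame-independent, so this choice is without loss of generality.
1. M lies on line XK with XM:MK = 5:2 ⇒ M = (5/7, 27/7)
2. Y is the midpoint of XL ⇒ Y = (1/2, 1/2)
3. J is the midpoint of MX ⇒ J = (5/14, 17/7)
4. T is the intersection of line YX and line JE ⇒ T = (5/39, 34/39)
5. W lies on line KM with KW:WM = 2:3 ⇒ W = (31/35, 159/35)
2·[TMX] = 125/273, 2·[KWL] = 4/7
[TMX]:[KWL] = 125/273:4/7 = 125/156

[TMX]:[KWL] = 125/156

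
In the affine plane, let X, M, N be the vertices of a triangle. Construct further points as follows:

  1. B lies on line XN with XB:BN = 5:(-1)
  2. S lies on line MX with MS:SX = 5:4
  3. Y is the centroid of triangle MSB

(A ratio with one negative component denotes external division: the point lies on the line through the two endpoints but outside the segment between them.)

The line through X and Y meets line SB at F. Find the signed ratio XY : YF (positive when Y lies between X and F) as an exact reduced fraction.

XY:YF = -17/5

Work in coordinates with X = (0, 0), M = (1, 0), N = (0, 1).
1. B lies on line XN with XB:BN = 5:(-1) ⇒ B = (0, 5/4)
2. S lies on line MX with MS:SX = 5:4 ⇒ S = (4/9, 0)
3. Y is the centroid of triangle MSB ⇒ Y = (13/27, 5/12)
line XY meets SB at F = (52/153, 5/17)
Y = X + t·(F−X) with t = 17/12, so XY:YF = 17/12:-5/12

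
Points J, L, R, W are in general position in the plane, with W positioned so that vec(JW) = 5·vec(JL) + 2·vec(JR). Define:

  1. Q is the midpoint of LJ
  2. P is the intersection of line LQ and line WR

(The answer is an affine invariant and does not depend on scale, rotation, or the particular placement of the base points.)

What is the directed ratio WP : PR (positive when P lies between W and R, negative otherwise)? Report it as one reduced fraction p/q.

WP:PR = -2

Set J = (0, 0), L = (1, 0), R = (0, 1), W = (5, 2); any affine frame gives the same invariant.
1. Q is the midpoint of LJ ⇒ Q = (1/2, 0)
2. P is the intersection of line LQ and line WR ⇒ P = (-5, 0)
P = W + t·(R−W) with t = 2, so WP:PR = t:(1−t) = 2:-1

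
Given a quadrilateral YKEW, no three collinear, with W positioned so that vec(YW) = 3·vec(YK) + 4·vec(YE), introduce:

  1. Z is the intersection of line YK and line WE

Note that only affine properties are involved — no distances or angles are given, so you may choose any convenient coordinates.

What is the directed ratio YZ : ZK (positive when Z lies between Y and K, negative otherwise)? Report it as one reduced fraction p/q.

Assign Y = (0, 0), K = (1, 0), E = (0, 1), W = (3, 4) — the answer is frame-independent, so this choice is without loss of generality.
1. Z is the intersection of line YK and line WE ⇒ Z = (-1, 0)
Z = Y + t·(K−Y) with t = -1, so YZ:ZK = t:(1−t) = -1:2

YZ:ZK = -1/2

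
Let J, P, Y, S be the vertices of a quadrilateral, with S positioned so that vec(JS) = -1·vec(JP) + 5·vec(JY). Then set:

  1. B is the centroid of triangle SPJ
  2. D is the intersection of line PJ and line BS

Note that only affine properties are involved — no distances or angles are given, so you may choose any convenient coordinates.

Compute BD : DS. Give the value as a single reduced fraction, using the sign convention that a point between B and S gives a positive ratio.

Work in coordinates with J = (0, 0), P = (1, 0), Y = (0, 1), S = (-1, 5).
1. B is the centroid of triangle SPJ ⇒ B = (0, 5/3)
2. D is the intersection of line PJ and line BS ⇒ D = (1/2, 0)
D = B + t·(S−B) with t = -1/2, so BD:DS = t:(1−t) = -1/2:3/2

BD:DS = -1/3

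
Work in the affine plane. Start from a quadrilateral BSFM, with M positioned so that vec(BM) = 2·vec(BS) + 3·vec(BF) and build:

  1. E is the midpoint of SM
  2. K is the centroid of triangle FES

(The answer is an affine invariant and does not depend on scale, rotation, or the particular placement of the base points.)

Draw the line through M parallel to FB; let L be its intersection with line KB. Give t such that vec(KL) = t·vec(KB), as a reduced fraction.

Work in coordinates with B = (0, 0), S = (1, 0), F = (0, 1), M = (2, 3).
1. E is the midpoint of SM ⇒ E = (3/2, 3/2)
2. K is the centroid of triangle FES ⇒ K = (5/6, 5/6)
through M parallel to FB: direction (0, -1); meets KB at L = (2, 2)
L = K + t·(B−K) with t = -7/5

t = -7/5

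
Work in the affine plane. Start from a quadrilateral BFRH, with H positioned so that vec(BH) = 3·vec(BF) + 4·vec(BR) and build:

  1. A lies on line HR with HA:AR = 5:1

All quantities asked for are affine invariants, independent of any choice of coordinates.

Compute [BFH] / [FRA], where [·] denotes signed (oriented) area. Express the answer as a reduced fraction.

Assign B = (0, 0), F = (1, 0), R = (0, 1), H = (3, 4) — the answer is frame-independent, so this choice is without loss of generality.
1. A lies on line HR with HA:AR = 5:1 ⇒ A = (1/2, 3/2)
2·[BFH] = 4, 2·[FRA] = -1
[BFH]:[FRA] = 4:-1 = -4

[BFH]:[FRA] = -4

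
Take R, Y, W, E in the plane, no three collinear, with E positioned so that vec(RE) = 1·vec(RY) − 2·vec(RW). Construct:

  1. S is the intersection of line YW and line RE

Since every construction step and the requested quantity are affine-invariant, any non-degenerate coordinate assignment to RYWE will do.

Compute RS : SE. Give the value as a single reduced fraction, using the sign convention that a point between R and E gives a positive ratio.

Choose coordinates R = (0, 0), Y = (1, 0), W = (0, 1), E = (1, -2).
1. S is the intersection of line YW and line RE ⇒ S = (-1, 2)
S = R + t·(E−R) with t = -1, so RS:SE = t:(1−t) = -1:2

RS:SE = -1/2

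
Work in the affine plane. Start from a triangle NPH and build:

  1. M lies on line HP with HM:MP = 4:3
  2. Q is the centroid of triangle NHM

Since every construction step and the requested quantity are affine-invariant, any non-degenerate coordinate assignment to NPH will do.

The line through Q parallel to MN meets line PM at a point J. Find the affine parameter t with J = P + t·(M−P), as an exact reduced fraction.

t = 13/9

Work in coordinates with N = (0, 0), P = (1, 0), H = (0, 1).
1. M lies on line HP with HM:MP = 4:3 ⇒ M = (4/7, 3/7)
2. Q is the centroid of triangle NHM ⇒ Q = (4/21, 10/21)
through Q parallel to MN: direction (-4/7, -3/7); meets PM at J = (8/21, 13/21)
J = P + t·(M−P) with t = 13/9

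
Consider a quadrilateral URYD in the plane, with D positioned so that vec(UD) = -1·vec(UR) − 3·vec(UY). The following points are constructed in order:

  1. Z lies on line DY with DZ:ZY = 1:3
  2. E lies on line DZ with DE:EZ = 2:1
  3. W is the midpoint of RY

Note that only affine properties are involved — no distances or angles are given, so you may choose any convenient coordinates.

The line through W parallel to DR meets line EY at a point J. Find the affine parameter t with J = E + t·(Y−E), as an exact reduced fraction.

t = 2/5

Assign U = (0, 0), R = (1, 0), Y = (0, 1), D = (-1, -3) — the answer is frame-independent, so this choice is without loss of generality.
1. Z lies on line DY with DZ:ZY = 1:3 ⇒ Z = (-3/4, -2)
2. E lies on line DZ with DE:EZ = 2:1 ⇒ E = (-5/6, -7/3)
3. W is the midpoint of RY ⇒ W = (1/2, 1/2)
through W parallel to DR: direction (2, 3); meets EY at J = (-1/2, -1)
J = E + t·(Y−E) with t = 2/5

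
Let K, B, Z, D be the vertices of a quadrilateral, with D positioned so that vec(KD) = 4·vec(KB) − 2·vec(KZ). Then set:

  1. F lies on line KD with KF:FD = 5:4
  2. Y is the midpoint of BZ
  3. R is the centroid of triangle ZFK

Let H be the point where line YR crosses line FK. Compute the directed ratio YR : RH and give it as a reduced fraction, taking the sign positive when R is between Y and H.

YR:RH = 5/4

Assign K = (0, 0), B = (1, 0), Z = (0, 1), D = (4, -2) — the answer is frame-independent, so this choice is without loss of generality.
1. F lies on line KD with KF:FD = 5:4 ⇒ F = (20/9, -10/9)
2. Y is the midpoint of BZ ⇒ Y = (1/2, 1/2)
3. R is the centroid of triangle ZFK ⇒ R = (20/27, -1/27)
line YR meets FK at H = (14/15, -7/15)
R = Y + t·(H−Y) with t = 5/9, so YR:RH = 5/9:4/9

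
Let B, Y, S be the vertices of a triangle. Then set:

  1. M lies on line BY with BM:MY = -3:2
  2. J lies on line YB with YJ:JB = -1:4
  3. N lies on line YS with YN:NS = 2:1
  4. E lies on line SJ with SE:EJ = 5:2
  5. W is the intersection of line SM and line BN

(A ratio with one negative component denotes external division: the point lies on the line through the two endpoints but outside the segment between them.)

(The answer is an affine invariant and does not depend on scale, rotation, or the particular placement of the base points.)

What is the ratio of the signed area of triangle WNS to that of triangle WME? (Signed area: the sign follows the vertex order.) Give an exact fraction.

[WNS]:[WME] = 7/75

Choose coordinates B = (0, 0), Y = (1, 0), S = (0, 1).
1. M lies on line BY with BM:MY = -3:2 ⇒ M = (3, 0)
2. J lies on line YB with YJ:JB = -1:4 ⇒ J = (4/3, 0)
3. N lies on line YS with YN:NS = 2:1 ⇒ N = (1/3, 2/3)
4. E lies on line SJ with SE:EJ = 5:2 ⇒ E = (20/21, 2/7)
5. W is the intersection of line SM and line BN ⇒ W = (3/7, 6/7)
2·[WNS] = -2/21, 2·[WME] = -50/49
[WNS]:[WME] = -2/21:-50/49 = 7/75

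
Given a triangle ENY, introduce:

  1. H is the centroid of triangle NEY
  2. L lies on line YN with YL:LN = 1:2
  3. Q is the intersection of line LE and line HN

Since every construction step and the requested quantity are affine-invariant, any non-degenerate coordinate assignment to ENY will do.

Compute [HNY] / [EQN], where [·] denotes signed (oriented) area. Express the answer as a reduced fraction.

Set E = (0, 0), N = (1, 0), Y = (0, 1); any affine frame gives the same invariant.
1. H is the centroid of triangle NEY ⇒ H = (1/3, 1/3)
2. L lies on line YN with YL:LN = 1:2 ⇒ L = (1/3, 2/3)
3. Q is the intersection of line LE and line HN ⇒ Q = (1/5, 2/5)
2·[HNY] = 1/3, 2·[EQN] = -2/5
[HNY]:[EQN] = 1/3:-2/5 = -5/6

[HNY]:[EQN] = -5/6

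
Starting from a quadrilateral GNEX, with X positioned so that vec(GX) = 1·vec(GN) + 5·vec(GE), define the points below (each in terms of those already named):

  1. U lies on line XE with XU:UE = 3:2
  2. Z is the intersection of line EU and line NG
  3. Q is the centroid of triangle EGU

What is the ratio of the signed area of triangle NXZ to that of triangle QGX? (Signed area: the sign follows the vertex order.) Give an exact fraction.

[NXZ]:[QGX] = 375/32

Work in coordinates with G = (0, 0), N = (1, 0), E = (0, 1), X = (1, 5).
1. U lies on line XE with XU:UE = 3:2 ⇒ U = (2/5, 13/5)
2. Z is the intersection of line EU and line NG ⇒ Z = (-1/4, 0)
3. Q is the centroid of triangle EGU ⇒ Q = (2/15, 6/5)
2·[NXZ] = 25/4, 2·[QGX] = 8/15
[NXZ]:[QGX] = 25/4:8/15 = 375/32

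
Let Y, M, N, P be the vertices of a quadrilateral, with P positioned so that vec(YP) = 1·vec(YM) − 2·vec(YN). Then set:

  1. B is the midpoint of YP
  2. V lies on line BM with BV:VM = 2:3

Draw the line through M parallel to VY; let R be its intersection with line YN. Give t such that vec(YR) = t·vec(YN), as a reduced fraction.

t = 6/7

Choose coordinates Y = (0, 0), M = (1, 0), N = (0, 1), P = (1, -2).
1. B is the midpoint of YP ⇒ B = (1/2, -1)
2. V lies on line BM with BV:VM = 2:3 ⇒ V = (7/10, -3/5)
through M parallel to VY: direction (-7/10, 3/5); meets YN at R = (0, 6/7)
R = Y + t·(N−Y) with t = 6/7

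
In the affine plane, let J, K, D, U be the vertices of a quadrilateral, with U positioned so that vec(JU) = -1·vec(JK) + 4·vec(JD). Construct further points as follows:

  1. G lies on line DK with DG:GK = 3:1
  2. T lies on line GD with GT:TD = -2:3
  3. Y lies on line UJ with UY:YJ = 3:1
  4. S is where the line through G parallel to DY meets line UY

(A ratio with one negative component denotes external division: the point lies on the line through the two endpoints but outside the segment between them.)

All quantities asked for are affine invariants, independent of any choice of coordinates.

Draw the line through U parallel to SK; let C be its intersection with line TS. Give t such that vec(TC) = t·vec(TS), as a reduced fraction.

Choose coordinates J = (0, 0), K = (1, 0), D = (0, 1), U = (-1, 4).
1. G lies on line DK with DG:GK = 3:1 ⇒ G = (3/4, 1/4)
2. T lies on line GD with GT:TD = -2:3 ⇒ T = (9/4, -5/4)
3. Y lies on line UJ with UY:YJ = 3:1 ⇒ Y = (-1/4, 1)
4. S is where the line through G parallel to DY meets line UY ⇒ S = (-1/16, 1/4)
through U parallel to SK: direction (17/16, -1/4); meets TS at C = (-1789/208, 301/52)
C = T + t·(S−T) with t = 61/13

t = 61/13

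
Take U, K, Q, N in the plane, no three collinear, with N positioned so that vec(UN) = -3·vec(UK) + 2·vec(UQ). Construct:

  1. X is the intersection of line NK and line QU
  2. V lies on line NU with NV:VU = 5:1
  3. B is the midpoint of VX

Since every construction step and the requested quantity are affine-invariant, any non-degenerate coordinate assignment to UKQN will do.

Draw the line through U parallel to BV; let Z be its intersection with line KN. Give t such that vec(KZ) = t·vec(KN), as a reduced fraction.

Set U = (0, 0), K = (1, 0), Q = (0, 1), N = (-3, 2); any affine frame gives the same invariant.
1. X is the intersection of line NK and line QU ⇒ X = (0, 1/2)
2. V lies on line NU with NV:VU = 5:1 ⇒ V = (-1/2, 1/3)
3. B is the midpoint of VX ⇒ B = (-1/4, 5/12)
through U parallel to BV: direction (-1/4, -1/12); meets KN at Z = (3/5, 1/5)
Z = K + t·(N−K) with t = 1/10

t = 1/10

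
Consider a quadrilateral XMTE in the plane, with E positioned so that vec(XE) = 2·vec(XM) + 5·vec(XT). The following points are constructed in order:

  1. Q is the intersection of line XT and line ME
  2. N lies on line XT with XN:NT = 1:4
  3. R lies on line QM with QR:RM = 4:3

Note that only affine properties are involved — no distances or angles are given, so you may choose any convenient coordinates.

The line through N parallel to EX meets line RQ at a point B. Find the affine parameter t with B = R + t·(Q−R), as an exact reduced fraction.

Choose coordinates X = (0, 0), M = (1, 0), T = (0, 1), E = (2, 5).
1. Q is the intersection of line XT and line ME ⇒ Q = (0, -5)
2. N lies on line XT with XN:NT = 1:4 ⇒ N = (0, 1/5)
3. R lies on line QM with QR:RM = 4:3 ⇒ R = (4/7, -15/7)
through N parallel to EX: direction (-2, -5); meets RQ at B = (52/25, 27/5)
B = R + t·(Q−R) with t = -66/25

t = -66/25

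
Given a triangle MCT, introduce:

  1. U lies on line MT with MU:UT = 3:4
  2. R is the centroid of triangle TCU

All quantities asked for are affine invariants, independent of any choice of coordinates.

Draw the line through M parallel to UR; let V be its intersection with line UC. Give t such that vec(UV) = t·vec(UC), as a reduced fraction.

Work in coordinates with M = (0, 0), C = (1, 0), T = (0, 1).
1. U lies on line MT with MU:UT = 3:4 ⇒ U = (0, 3/7)
2. R is the centroid of triangle TCU ⇒ R = (1/3, 10/21)
through M parallel to UR: direction (1/3, 1/21); meets UC at V = (3/4, 3/28)
V = U + t·(C−U) with t = 3/4

t = 3/4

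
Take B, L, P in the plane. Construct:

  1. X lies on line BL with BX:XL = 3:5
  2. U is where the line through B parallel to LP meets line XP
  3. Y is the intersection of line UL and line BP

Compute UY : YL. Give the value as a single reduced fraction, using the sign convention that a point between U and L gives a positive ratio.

Assign B = (0, 0), L = (1, 0), P = (0, 1) — the answer is frame-independent, so this choice is without loss of generality.
1. X lies on line BL with BX:XL = 3:5 ⇒ X = (3/8, 0)
2. U is where the line through B parallel to LP meets line XP ⇒ U = (3/5, -3/5)
3. Y is the intersection of line UL and line BP ⇒ Y = (0, -3/2)
Y = U + t·(L−U) with t = -3/2, so UY:YL = t:(1−t) = -3/2:5/2

UY:YL = -3/5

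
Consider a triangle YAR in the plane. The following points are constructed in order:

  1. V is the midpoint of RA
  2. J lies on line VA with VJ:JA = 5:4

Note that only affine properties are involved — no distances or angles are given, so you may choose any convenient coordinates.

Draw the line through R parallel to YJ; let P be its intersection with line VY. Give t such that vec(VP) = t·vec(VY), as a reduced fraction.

t = -9/5

Assign Y = (0, 0), A = (1, 0), R = (0, 1) — the answer is frame-independent, so this choice is without loss of generality.
1. V is the midpoint of RA ⇒ V = (1/2, 1/2)
2. J lies on line VA with VJ:JA = 5:4 ⇒ J = (7/9, 2/9)
through R parallel to YJ: direction (7/9, 2/9); meets VY at P = (7/5, 7/5)
P = V + t·(Y−V) with t = -9/5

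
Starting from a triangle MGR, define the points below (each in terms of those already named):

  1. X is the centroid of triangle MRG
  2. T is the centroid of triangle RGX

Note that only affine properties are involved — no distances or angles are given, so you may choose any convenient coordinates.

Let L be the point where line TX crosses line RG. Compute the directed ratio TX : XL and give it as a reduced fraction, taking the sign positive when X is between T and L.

TX:XL = -2/3

Assign M = (0, 0), G = (1, 0), R = (0, 1) — the answer is frame-independent, so this choice is without loss of generality.
1. X is the centroid of triangle MRG ⇒ X = (1/3, 1/3)
2. T is the centroid of triangle RGX ⇒ T = (4/9, 4/9)
line TX meets RG at L = (1/2, 1/2)
X = T + t·(L−T) with t = -2, so TX:XL = -2:3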